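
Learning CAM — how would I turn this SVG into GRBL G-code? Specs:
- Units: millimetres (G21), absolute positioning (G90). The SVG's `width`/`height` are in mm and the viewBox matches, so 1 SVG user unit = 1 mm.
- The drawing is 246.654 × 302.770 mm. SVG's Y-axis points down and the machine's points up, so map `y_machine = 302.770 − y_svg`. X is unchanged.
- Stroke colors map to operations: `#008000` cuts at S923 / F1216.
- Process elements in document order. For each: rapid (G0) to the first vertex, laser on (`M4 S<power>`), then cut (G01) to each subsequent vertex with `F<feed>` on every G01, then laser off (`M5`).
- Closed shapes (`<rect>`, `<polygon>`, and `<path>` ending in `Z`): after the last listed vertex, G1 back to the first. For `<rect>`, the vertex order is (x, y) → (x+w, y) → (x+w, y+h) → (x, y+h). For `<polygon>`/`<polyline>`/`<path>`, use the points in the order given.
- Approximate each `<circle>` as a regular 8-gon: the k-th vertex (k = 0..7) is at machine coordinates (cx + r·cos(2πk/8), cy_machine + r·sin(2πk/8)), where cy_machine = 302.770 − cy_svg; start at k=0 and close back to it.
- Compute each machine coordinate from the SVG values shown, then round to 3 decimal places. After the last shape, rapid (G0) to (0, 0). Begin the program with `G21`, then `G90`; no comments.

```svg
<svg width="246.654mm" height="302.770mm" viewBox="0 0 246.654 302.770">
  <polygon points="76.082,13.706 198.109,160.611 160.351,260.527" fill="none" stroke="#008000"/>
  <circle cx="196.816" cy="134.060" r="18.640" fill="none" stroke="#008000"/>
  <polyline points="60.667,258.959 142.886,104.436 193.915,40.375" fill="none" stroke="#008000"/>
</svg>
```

Since the viewBox matches the mm dimensions, user units are millimetres directly. The only transform is the Y-flip y_m = 302.770 − y_svg.

Shape 1 is a closed polygon drawn with `<polygon>`. Its stroke #008000 means cut at S923, F1216. After flipping Y the toolpath is (76.082,289.064) → (198.109,142.159) → (160.351,42.243) → (76.082,289.064), returning to the start.

Shape 2 is a circle drawn with `<circle>`. Its stroke #008000 means cut at S923, F1216. After flipping Y the toolpath is (215.456,168.710) → (209.996,181.890) → (196.816,187.350) → (183.636,181.890) → (178.176,168.710) → (183.636,155.530) → (196.816,150.070) → (209.996,155.530) → (215.456,168.710), returning to the start.

Shape 3 is a open polyline drawn with `<polyline>`. Its stroke #008000 means cut at S923, F1216. After flipping Y the toolpath is (60.667,43.811) → (142.886,198.334) → (193.915,262.395).

G21
G90
G0 X76.082 Y289.064
M4 S923
G01 X198.109 Y142.159 F1216
G01 X160.351 Y42.243 F1216
G01 X76.082 Y289.064 F1216
M5
G0 X215.456 Y168.710
M4 S923
G01 X209.996 Y181.890 F1216
G01 X196.816 Y187.350 F1216
G01 X183.636 Y181.890 F1216
G01 X178.176 Y168.710 F1216
G01 X183.636 Y155.530 F1216
G01 X196.816 Y150.070 F1216
G01 X209.996 Y155.530 F1216
G01 X215.456 Y168.710 F1216
M5
G0 X60.667 Y43.811
M4 S923
G01 X142.886 Y198.334 F1216
G01 X193.915 Y262.395 F1216
M5
G0 X0.000 Y0.000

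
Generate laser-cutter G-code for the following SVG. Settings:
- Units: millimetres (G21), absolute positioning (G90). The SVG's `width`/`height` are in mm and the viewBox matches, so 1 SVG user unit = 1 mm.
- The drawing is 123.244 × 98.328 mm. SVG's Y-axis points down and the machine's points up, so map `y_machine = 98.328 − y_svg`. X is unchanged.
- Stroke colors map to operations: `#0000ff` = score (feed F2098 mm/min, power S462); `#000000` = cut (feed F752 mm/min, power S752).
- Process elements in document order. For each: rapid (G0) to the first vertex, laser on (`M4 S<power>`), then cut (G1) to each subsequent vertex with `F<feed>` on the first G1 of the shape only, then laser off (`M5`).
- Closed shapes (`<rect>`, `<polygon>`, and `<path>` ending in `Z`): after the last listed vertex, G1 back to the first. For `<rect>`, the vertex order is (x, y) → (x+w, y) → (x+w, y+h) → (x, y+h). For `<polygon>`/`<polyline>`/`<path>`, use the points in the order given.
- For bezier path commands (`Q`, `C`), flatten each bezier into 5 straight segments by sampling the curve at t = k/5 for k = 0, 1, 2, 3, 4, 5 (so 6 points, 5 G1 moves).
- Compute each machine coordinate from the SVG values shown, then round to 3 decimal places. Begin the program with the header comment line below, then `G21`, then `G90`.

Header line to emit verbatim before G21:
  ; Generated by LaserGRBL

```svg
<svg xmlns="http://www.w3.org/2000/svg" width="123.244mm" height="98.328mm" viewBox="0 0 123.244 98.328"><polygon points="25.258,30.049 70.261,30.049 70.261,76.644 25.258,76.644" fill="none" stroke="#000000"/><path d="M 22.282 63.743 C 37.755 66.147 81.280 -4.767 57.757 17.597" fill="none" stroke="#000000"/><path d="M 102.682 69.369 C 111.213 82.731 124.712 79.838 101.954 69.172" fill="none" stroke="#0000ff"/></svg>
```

1 u = 1 mm; y_m = 98.328 − y.

[1] `<polygon>` rectangle, #000000→cut S752 F752: (25.258,68.279) → (70.261,68.279) → (70.261,21.684) → (25.258,21.684) → (25.258,68.279) (closed)

[2] `<path>` cubic bezier, #000000→cut S752 F752: (22.282,34.585) → (34.171,40.608) → (48.228,56.231) → (59.888,73.457) → (64.586,84.289) → (57.757,80.731)

[3] `<path>` cubic bezier, #0000ff→score S462 F2098: (102.682,28.959) → (108.067,22.825) → (112.665,20.184) → (114.499,20.631) → (111.588,23.757) → (101.954,29.156)

; Generated by LaserGRBL
G21
G90
G0 X25.258 Y68.279
M4 S752
G1 X70.261 Y68.279 F752
G1 X70.261 Y21.684
G1 X25.258 Y21.684
G1 X25.258 Y68.279
M5
G0 X22.282 Y34.585
M4 S752
G1 X34.171 Y40.608 F752
G1 X48.228 Y56.231
G1 X59.888 Y73.457
G1 X64.586 Y84.289
G1 X57.757 Y80.731
M5
G0 X102.682 Y28.959
M4 S462
G1 X108.067 Y22.825 F2098
G1 X112.665 Y20.184
G1 X114.499 Y20.631
G1 X111.588 Y23.757
G1 X101.954 Y29.156
M5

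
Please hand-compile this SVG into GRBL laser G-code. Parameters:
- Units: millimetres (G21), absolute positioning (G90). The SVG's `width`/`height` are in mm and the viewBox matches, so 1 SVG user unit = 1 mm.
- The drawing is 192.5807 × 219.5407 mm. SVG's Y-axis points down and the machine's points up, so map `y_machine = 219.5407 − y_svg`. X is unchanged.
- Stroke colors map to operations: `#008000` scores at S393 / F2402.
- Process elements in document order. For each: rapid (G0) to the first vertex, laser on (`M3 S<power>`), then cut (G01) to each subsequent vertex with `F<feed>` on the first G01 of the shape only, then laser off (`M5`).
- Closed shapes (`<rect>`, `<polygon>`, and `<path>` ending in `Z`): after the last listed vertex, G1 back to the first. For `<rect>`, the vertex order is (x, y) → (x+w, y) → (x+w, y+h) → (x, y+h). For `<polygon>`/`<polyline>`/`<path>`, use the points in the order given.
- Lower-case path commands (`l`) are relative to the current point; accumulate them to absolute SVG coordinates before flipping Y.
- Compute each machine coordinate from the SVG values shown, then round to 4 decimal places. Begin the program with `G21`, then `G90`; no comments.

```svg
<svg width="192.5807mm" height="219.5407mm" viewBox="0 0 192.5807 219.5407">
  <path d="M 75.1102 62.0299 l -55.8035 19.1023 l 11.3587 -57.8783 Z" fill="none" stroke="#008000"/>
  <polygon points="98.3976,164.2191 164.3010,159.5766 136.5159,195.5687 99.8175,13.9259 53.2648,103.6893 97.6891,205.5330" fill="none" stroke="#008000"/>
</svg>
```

1 u = 1 mm; y_m = 219.5407 − y.

[1] `<path>` regular polygon, #008000→score S393 F2402: (75.1102,157.5108) → (19.3067,138.4085) → (30.6654,196.2868) → (75.1102,157.5108) (closed)

[2] `<polygon>` closed polygon, #008000→score S393 F2402: (98.3976,55.3216) → (164.3010,59.9641) → (136.5159,23.9720) → (99.8175,205.6148) → (53.2648,115.8514) → (97.6891,14.0077) → (98.3976,55.3216) (closed)

G21
G90
G0 X75.1102 Y157.5108
M3 S393
G01 X19.3067 Y138.4085 F2402
G01 X30.6654 Y196.2868
G01 X75.1102 Y157.5108
M5
G0 X98.3976 Y55.3216
M3 S393
G01 X164.3010 Y59.9641 F2402
G01 X136.5159 Y23.9720
G01 X99.8175 Y205.6148
G01 X53.2648 Y115.8514
G01 X97.6891 Y14.0077
G01 X98.3976 Y55.3216
M5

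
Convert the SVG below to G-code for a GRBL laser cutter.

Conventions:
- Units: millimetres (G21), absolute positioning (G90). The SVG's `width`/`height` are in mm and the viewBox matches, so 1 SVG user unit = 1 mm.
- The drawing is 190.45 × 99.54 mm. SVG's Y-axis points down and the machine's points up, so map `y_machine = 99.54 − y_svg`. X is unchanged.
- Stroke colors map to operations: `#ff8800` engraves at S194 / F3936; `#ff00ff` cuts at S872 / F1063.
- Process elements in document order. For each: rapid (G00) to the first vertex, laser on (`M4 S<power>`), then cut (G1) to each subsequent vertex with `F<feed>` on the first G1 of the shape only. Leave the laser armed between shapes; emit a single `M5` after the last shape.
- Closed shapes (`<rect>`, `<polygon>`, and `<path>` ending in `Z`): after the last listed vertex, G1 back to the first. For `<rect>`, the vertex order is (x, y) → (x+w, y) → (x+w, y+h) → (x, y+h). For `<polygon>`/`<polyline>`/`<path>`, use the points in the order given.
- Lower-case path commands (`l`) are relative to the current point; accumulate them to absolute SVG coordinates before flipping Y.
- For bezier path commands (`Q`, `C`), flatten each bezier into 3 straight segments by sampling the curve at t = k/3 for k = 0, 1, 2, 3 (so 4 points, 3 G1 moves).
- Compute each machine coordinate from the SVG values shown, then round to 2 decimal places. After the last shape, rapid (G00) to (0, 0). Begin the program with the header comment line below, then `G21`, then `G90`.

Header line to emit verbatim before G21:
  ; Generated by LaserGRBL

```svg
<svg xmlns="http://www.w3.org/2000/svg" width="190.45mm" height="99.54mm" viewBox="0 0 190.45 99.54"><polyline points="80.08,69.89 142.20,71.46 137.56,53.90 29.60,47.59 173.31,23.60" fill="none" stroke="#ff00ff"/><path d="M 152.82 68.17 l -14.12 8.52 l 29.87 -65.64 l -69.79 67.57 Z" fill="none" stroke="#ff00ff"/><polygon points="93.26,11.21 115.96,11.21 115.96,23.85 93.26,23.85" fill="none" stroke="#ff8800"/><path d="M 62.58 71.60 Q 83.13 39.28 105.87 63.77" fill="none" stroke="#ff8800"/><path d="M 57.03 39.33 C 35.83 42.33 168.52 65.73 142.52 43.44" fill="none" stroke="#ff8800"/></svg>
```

1 u = 1 mm; y_m = 99.54 − y.

[1] `<polyline>` open polyline, #ff00ff→cut S872 F1063: (80.08,29.65) → (142.20,28.08) → (137.56,45.64) → (29.60,51.95) → (173.31,75.94)

[2] `<path>` closed polygon, #ff00ff→cut S872 F1063: (152.82,31.37) → (138.70,22.85) → (168.57,88.49) → (98.78,20.92) → (152.82,31.37) (closed)

[3] `<polygon>` rectangle, #ff8800→engrave S194 F3936: (93.26,88.33) → (115.96,88.33) → (115.96,75.69) → (93.26,75.69) → (93.26,88.33) (closed)

[4] `<path>` quadratic bezier, #ff8800→engrave S194 F3936: (62.58,27.94) → (76.52,43.17) → (90.95,45.78) → (105.87,35.77)

[5] `<path>` cubic bezier, #ff8800→engrave S194 F3936: (57.03,60.21) → (75.55,52.86) → (127.20,46.59) → (142.52,56.10)

; Generated by LaserGRBL
G21
G90
G00 X80.08 Y29.65
M4 S872
G1 X142.20 Y28.08 F1063
G1 X137.56 Y45.64
G1 X29.60 Y51.95
G1 X173.31 Y75.94
G00 X152.82 Y31.37
M4 S872
G1 X138.70 Y22.85 F1063
G1 X168.57 Y88.49
G1 X98.78 Y20.92
G1 X152.82 Y31.37
G00 X93.26 Y88.33
M4 S194
G1 X115.96 Y88.33 F3936
G1 X115.96 Y75.69
G1 X93.26 Y75.69
G1 X93.26 Y88.33
G00 X62.58 Y27.94
M4 S194
G1 X76.52 Y43.17 F3936
G1 X90.95 Y45.78
G1 X105.87 Y35.77
G00 X57.03 Y60.21
M4 S194
G1 X75.55 Y52.86 F3936
G1 X127.20 Y46.59
G1 X142.52 Y56.10
M5
G00 X0.00 Y0.00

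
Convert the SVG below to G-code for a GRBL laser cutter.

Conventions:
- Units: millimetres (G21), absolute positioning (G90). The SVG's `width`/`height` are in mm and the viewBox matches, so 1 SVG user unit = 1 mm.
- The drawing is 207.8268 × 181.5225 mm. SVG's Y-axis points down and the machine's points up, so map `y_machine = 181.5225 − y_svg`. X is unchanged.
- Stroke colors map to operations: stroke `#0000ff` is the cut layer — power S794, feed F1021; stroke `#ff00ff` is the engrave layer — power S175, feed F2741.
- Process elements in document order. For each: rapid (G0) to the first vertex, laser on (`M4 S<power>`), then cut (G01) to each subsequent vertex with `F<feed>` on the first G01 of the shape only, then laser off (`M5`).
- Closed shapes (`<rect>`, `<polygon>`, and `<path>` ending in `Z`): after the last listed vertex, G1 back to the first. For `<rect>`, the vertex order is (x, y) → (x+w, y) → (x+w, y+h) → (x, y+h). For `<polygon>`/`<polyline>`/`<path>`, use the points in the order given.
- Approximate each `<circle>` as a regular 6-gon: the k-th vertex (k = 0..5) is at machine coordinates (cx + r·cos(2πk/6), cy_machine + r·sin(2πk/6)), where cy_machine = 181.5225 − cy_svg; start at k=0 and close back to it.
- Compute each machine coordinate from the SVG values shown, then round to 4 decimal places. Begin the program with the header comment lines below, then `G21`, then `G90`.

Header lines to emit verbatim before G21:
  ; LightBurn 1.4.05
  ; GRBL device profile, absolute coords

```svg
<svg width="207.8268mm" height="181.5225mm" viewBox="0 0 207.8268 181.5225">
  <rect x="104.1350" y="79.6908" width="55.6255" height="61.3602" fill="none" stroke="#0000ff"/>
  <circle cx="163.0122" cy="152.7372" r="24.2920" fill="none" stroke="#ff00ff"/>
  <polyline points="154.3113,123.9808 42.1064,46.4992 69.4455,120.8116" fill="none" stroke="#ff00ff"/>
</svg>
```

1 u = 1 mm; y_m = 181.5225 − y.

[1] `<rect>` rectangle, #0000ff→cut S794 F1021: (104.1350,101.8317) → (159.7605,101.8317) → (159.7605,40.4715) → (104.1350,40.4715) → (104.1350,101.8317) (closed)

[2] `<circle>` circle, #ff00ff→engrave S175 F2741: (187.3042,28.7853) → (175.1582,49.8228) → (150.8662,49.8228) → (138.7202,28.7853) → (150.8662,7.7478) → (175.1582,7.7478) → (187.3042,28.7853) (closed)

[3] `<polyline>` open polyline, #ff00ff→engrave S175 F2741: (154.3113,57.5417) → (42.1064,135.0233) → (69.4455,60.7109)

; LightBurn 1.4.05
; GRBL device profile, absolute coords
G21
G90
G0 X104.1350 Y101.8317
M4 S794
G01 X159.7605 Y101.8317 F1021
G01 X159.7605 Y40.4715
G01 X104.1350 Y40.4715
G01 X104.1350 Y101.8317
M5
G0 X187.3042 Y28.7853
M4 S175
G01 X175.1582 Y49.8228 F2741
G01 X150.8662 Y49.8228
G01 X138.7202 Y28.7853
G01 X150.8662 Y7.7478
G01 X175.1582 Y7.7478
G01 X187.3042 Y28.7853
M5
G0 X154.3113 Y57.5417
M4 S175
G01 X42.1064 Y135.0233 F2741
G01 X69.4455 Y60.7109
M5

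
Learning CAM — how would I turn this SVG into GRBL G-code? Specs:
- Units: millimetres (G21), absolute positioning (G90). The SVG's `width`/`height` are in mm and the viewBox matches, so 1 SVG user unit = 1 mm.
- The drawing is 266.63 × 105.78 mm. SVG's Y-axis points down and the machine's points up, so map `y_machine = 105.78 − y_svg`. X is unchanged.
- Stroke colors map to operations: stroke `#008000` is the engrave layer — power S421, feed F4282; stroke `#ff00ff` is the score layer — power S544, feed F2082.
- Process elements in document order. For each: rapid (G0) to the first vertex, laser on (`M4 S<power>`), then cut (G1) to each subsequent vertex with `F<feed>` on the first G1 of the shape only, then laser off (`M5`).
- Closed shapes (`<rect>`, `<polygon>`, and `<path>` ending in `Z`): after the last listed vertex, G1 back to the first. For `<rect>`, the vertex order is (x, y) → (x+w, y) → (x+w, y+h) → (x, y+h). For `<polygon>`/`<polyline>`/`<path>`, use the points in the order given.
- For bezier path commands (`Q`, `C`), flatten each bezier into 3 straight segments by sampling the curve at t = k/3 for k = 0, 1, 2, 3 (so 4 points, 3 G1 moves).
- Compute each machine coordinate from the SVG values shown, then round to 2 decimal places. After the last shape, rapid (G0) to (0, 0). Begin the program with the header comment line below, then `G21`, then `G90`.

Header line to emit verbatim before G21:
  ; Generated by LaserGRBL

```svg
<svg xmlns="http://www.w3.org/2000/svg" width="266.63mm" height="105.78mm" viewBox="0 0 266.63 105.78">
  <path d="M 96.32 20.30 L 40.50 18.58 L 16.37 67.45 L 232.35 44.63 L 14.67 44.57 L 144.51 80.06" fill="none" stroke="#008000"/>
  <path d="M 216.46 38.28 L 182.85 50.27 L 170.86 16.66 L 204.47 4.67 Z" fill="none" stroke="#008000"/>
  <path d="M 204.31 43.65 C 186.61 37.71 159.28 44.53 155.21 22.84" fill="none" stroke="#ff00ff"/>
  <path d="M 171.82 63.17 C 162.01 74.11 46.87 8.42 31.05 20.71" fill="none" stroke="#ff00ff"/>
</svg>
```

; Generated by LaserGRBL
G21
G90
G0 X96.32 Y85.48
M4 S421
G1 X40.50 Y87.20 F4282
G1 X16.37 Y38.33
G1 X232.35 Y61.15
G1 X14.67 Y61.21
G1 X144.51 Y25.72
M5
G0 X216.46 Y67.50
M4 S421
G1 X182.85 Y55.51 F4282
G1 X170.86 Y89.12
G1 X204.47 Y101.11
G1 X216.46 Y67.50
M5
G0 X204.31 Y62.13
M4 S544
G1 X184.62 Y65.35 F2082
G1 X165.82 Y69.22
G1 X155.21 Y82.94
M5
G0 X171.82 Y42.61
M4 S544
G1 X134.48 Y51.49 F2082
G1 X72.40 Y77.09
G1 X31.05 Y85.07
M5
G0 X0.00 Y0.00

Since the viewBox matches the mm dimensions, user units are millimetres directly. The only transform is the Y-flip y_m = 105.78 − y_svg.

Shape 1 is a open polyline drawn with `<path>`. Its stroke #008000 means engrave at S421, F4282. After flipping Y the toolpath is (96.32,85.48) → (40.50,87.20) → (16.37,38.33) → (232.35,61.15) → (14.67,61.21) → (144.51,25.72).

Shape 2 is a regular polygon drawn with `<path>`. Its stroke #008000 means engrave at S421, F4282. After flipping Y the toolpath is (216.46,67.50) → (182.85,55.51) → (170.86,89.12) → (204.47,101.11) → (216.46,67.50), returning to the start.

Shape 3 is a cubic bezier drawn with `<path>`. Its stroke #ff00ff means score at S544, F2082. After flipping Y the toolpath is (204.31,62.13) → (184.62,65.35) → (165.82,69.22) → (155.21,82.94).

Shape 4 is a cubic bezier drawn with `<path>`. Its stroke #ff00ff means score at S544, F2082. After flipping Y the toolpath is (171.82,42.61) → (134.48,51.49) → (72.40,77.09) → (31.05,85.07).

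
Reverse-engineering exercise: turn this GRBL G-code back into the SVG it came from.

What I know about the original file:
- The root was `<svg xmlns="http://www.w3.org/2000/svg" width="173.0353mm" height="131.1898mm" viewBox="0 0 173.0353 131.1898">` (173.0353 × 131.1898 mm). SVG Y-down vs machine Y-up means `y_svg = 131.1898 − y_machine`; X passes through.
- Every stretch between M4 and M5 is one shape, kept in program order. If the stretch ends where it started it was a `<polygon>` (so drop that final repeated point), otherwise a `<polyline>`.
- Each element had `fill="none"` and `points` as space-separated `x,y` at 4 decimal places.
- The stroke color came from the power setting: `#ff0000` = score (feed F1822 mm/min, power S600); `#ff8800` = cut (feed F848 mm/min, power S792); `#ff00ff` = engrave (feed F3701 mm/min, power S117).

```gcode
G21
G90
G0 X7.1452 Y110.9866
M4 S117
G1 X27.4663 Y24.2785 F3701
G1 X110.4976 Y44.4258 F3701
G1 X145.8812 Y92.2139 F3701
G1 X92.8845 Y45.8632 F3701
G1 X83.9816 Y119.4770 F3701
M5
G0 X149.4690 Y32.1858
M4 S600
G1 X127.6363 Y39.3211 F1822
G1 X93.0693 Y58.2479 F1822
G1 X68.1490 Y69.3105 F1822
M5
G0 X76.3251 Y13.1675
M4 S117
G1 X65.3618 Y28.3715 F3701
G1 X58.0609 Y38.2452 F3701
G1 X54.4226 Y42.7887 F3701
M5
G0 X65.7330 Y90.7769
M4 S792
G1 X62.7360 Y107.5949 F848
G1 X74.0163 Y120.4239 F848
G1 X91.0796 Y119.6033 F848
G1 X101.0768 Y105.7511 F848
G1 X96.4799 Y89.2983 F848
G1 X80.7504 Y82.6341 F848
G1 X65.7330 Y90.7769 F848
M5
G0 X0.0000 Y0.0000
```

<svg xmlns="http://www.w3.org/2000/svg" width="173.0353mm" height="131.1898mm" viewBox="0 0 173.0353 131.1898">
  <polyline points="7.1452,20.2032 27.4663,106.9113 110.4976,86.7640 145.8812,38.9759 92.8845,85.3266 83.9816,11.7128" fill="none" stroke="#ff00ff"/>
  <polyline points="149.4690,99.0040 127.6363,91.8687 93.0693,72.9419 68.1490,61.8793" fill="none" stroke="#ff0000"/>
  <polyline points="76.3251,118.0223 65.3618,102.8183 58.0609,92.9446 54.4226,88.4011" fill="none" stroke="#ff00ff"/>
  <polygon points="65.7330,40.4129 62.7360,23.5949 74.0163,10.7659 91.0796,11.5865 101.0768,25.4387 96.4799,41.8915 80.7504,48.5557" fill="none" stroke="#ff8800"/>
</svg>

Machine Y-up, SVG Y-down with viewBox height 131.1898, so y_svg = 131.1898 − y_machine; X carries over.

Run 1: the run's S117 means `#ff00ff` (engrave). The run is open, so emit a `<polyline>` with points (Y-flipped): 7.1452,20.2032 27.4663,106.9113 110.4976,86.7640 145.8812,38.9759 92.8845,85.3266 83.9816,11.7128.

Run 2: the run's S600 means `#ff0000` (score). The run is open, so emit a `<polyline>` with points (Y-flipped): 149.4690,99.0040 127.6363,91.8687 93.0693,72.9419 68.1490,61.8793.

Run 3: S117 ⇒ engrave layer `#ff00ff`. The run is open, so emit a `<polyline>` with points (Y-flipped): 76.3251,118.0223 65.3618,102.8183 58.0609,92.9446 54.4226,88.4011.

Run 4: S792 ⇒ cut layer `#ff8800`. The run returns to its start, so emit a `<polygon>` with points (Y-flipped): 65.7330,40.4129 62.7360,23.5949 74.0163,10.7659 91.0796,11.5865 101.0768,25.4387 96.4799,41.8915 80.7504,48.5557.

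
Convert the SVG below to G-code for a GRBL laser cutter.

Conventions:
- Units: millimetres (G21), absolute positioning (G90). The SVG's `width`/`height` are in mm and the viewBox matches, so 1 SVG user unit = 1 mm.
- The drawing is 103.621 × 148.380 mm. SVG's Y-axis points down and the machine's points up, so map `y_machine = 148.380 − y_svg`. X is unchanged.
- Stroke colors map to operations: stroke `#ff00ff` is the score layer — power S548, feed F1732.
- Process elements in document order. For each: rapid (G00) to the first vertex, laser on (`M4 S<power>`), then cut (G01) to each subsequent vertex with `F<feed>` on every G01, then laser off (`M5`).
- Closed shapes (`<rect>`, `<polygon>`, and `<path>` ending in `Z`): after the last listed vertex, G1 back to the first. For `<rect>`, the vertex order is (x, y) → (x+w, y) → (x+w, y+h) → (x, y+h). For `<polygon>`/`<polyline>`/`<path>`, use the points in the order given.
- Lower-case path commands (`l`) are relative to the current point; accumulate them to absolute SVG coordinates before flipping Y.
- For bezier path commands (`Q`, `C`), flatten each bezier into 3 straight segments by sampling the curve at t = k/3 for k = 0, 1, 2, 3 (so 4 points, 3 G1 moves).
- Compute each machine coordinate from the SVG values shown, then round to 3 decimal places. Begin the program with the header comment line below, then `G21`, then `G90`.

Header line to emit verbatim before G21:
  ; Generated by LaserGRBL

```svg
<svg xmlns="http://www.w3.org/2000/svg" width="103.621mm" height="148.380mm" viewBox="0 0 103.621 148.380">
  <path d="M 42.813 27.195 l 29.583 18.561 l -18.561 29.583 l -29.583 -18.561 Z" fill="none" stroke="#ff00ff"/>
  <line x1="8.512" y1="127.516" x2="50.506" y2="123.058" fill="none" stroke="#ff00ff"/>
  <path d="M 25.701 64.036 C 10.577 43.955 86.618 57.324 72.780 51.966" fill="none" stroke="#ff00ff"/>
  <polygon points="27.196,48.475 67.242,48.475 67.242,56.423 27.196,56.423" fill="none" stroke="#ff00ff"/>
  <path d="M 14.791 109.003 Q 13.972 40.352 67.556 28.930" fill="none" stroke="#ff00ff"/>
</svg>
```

Since the viewBox matches the mm dimensions, user units are millimetres directly. The only transform is the Y-flip y_m = 148.380 − y_svg.

Shape 1 is a regular polygon drawn with `<path>`. Its stroke #ff00ff means score at S548, F1732. After flipping Y the toolpath is (42.813,121.185) → (72.396,102.624) → (53.835,73.041) → (24.252,91.602) → (42.813,121.185), returning to the start.

Shape 2 is a line segment drawn with `<line>`. Its stroke #ff00ff means score at S548, F1732. After flipping Y the toolpath is (8.512,20.864) → (50.506,25.322).

Shape 3 is a cubic bezier drawn with `<path>`. Its stroke #ff00ff means score at S548, F1732. After flipping Y the toolpath is (25.701,84.344) → (34.260,95.207) → (63.364,95.366) → (72.780,96.414).

Shape 4 is a rectangle drawn with `<polygon>`. Its stroke #ff00ff means score at S548, F1732. After flipping Y the toolpath is (27.196,99.905) → (67.242,99.905) → (67.242,91.957) → (27.196,91.957) → (27.196,99.905), returning to the start.

Shape 5 is a quadratic bezier drawn with `<path>`. Its stroke #ff00ff means score at S548, F1732. After flipping Y the toolpath is (14.791,39.377) → (20.290,78.786) → (37.878,105.477) → (67.556,119.450).

; Generated by LaserGRBL
G21
G90
G00 X42.813 Y121.185
M4 S548
G01 X72.396 Y102.624 F1732
G01 X53.835 Y73.041 F1732
G01 X24.252 Y91.602 F1732
G01 X42.813 Y121.185 F1732
M5
G00 X8.512 Y20.864
M4 S548
G01 X50.506 Y25.322 F1732
M5
G00 X25.701 Y84.344
M4 S548
G01 X34.260 Y95.207 F1732
G01 X63.364 Y95.366 F1732
G01 X72.780 Y96.414 F1732
M5
G00 X27.196 Y99.905
M4 S548
G01 X67.242 Y99.905 F1732
G01 X67.242 Y91.957 F1732
G01 X27.196 Y91.957 F1732
G01 X27.196 Y99.905 F1732
M5
G00 X14.791 Y39.377
M4 S548
G01 X20.290 Y78.786 F1732
G01 X37.878 Y105.477 F1732
G01 X67.556 Y119.450 F1732
M5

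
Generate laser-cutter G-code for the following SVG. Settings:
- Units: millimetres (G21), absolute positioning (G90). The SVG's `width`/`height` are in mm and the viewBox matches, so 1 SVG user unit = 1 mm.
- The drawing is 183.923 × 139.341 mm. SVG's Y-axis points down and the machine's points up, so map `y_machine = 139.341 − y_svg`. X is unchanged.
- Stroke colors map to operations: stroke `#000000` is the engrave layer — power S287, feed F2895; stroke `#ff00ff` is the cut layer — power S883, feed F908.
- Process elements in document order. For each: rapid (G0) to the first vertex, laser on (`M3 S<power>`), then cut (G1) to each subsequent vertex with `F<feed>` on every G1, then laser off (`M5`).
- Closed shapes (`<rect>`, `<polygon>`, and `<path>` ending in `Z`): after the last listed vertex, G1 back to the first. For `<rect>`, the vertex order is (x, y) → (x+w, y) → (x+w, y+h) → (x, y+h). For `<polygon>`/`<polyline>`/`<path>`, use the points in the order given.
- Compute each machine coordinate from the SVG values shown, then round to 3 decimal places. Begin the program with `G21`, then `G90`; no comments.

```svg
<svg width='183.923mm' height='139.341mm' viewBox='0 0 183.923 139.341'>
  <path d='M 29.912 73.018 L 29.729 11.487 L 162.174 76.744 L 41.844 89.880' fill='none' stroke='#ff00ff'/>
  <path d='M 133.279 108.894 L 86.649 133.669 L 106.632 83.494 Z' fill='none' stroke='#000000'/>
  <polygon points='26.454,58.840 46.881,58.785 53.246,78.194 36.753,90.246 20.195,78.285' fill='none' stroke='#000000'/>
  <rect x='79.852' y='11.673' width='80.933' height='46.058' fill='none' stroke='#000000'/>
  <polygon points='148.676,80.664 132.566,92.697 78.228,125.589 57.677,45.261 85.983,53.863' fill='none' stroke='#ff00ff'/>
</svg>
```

viewBox `0 0 183.923 139.341` with mm width/height → 1 unit = 1 mm. Flip: y_m = 139.341 − y_svg.

**Shape 1** — `<path>` open polyline, stroke `#ff00ff` → cut (S883, F908). Machine vertices: (29.912,66.323) → (29.729,127.854) → (162.174,62.597) → (41.844,49.461). Open path.

**Shape 2** — `<path>` closed polygon, stroke `#000000` → engrave (S287, F2895). Machine vertices: (133.279,30.447) → (86.649,5.672) → (106.632,55.847) → (133.279,30.447). Closed: final G1 returns to the first vertex.

**Shape 3** — `<polygon>` regular polygon, stroke `#000000` → engrave (S287, F2895). Machine vertices: (26.454,80.501) → (46.881,80.556) → (53.246,61.147) → (36.753,49.095) → (20.195,61.056) → (26.454,80.501). Closed: final G1 returns to the first vertex.

**Shape 4** — `<rect>` rectangle, stroke `#000000` → engrave (S287, F2895). Machine vertices: (79.852,127.668) → (160.785,127.668) → (160.785,81.610) → (79.852,81.610) → (79.852,127.668). Closed: final G1 returns to the first vertex.

**Shape 5** — `<polygon>` closed polygon, stroke `#ff00ff` → cut (S883, F908). Machine vertices: (148.676,58.677) → (132.566,46.644) → (78.228,13.752) → (57.677,94.080) → (85.983,85.478) → (148.676,58.677). Closed: final G1 returns to the first vertex.

G21
G90
G0 X29.912 Y66.323
M3 S883
G1 X29.729 Y127.854 F908
G1 X162.174 Y62.597 F908
G1 X41.844 Y49.461 F908
M5
G0 X133.279 Y30.447
M3 S287
G1 X86.649 Y5.672 F2895
G1 X106.632 Y55.847 F2895
G1 X133.279 Y30.447 F2895
M5
G0 X26.454 Y80.501
M3 S287
G1 X46.881 Y80.556 F2895
G1 X53.246 Y61.147 F2895
G1 X36.753 Y49.095 F2895
G1 X20.195 Y61.056 F2895
G1 X26.454 Y80.501 F2895
M5
G0 X79.852 Y127.668
M3 S287
G1 X160.785 Y127.668 F2895
G1 X160.785 Y81.610 F2895
G1 X79.852 Y81.610 F2895
G1 X79.852 Y127.668 F2895
M5
G0 X148.676 Y58.677
M3 S883
G1 X132.566 Y46.644 F908
G1 X78.228 Y13.752 F908
G1 X57.677 Y94.080 F908
G1 X85.983 Y85.478 F908
G1 X148.676 Y58.677 F908
M5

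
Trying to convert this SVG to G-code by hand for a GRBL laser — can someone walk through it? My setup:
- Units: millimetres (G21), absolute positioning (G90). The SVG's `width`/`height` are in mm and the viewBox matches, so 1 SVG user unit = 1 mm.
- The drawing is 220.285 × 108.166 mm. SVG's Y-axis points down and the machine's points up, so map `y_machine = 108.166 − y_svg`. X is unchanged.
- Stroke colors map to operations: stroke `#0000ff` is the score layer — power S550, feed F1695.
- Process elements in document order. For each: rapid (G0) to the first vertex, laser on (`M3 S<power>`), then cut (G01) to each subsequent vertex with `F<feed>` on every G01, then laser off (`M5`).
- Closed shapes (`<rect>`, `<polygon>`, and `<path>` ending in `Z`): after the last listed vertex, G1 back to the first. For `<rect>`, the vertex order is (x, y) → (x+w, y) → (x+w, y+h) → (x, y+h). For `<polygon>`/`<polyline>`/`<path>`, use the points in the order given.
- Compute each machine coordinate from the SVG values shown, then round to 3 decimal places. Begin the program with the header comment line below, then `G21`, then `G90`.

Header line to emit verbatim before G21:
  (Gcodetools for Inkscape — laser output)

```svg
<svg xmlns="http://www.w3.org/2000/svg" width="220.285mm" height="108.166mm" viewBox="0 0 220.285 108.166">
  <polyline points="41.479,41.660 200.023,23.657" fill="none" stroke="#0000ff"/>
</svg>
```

1 u = 1 mm; y_m = 108.166 − y.

[1] `<polyline>` line segment, #0000ff→score S550 F1695: (41.479,66.506) → (200.023,84.509)

(Gcodetools for Inkscape — laser output)
G21
G90
G0 X41.479 Y66.506
M3 S550
G01 X200.023 Y84.509 F1695
M5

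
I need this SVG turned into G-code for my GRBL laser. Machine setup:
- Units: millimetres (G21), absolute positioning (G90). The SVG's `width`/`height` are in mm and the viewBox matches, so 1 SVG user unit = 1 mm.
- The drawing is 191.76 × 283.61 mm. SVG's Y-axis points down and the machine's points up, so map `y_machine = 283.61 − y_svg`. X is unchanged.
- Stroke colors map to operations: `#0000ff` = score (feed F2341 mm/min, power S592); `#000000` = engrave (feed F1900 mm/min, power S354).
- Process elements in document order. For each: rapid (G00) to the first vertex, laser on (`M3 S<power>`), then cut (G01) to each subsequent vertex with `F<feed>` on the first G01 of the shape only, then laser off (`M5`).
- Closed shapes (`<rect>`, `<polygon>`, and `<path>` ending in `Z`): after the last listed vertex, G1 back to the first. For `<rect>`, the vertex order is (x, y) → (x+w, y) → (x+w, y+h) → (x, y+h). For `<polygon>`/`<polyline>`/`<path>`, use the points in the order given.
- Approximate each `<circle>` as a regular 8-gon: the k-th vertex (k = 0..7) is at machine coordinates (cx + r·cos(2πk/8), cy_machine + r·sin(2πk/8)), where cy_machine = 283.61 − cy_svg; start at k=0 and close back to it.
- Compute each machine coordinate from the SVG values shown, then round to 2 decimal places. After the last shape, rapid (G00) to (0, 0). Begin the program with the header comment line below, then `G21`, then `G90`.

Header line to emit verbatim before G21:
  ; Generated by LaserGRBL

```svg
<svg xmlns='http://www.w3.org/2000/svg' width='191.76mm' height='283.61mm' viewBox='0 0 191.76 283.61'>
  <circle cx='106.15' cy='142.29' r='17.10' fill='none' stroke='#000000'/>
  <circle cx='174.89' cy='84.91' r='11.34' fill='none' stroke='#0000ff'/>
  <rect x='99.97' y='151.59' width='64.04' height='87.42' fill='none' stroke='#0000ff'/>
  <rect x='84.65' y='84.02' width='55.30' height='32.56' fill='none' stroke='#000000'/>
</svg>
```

viewBox `0 0 191.76 283.61` with mm width/height → 1 unit = 1 mm. Flip: y_m = 283.61 − y_svg.

**Shape 1** — `<circle>` circle, stroke `#000000` → engrave (S354, F1900). Machine vertices: (123.25,141.32) → (118.24,153.41) → (106.15,158.42) → (94.06,153.41) → (89.05,141.32) → (94.06,129.23) → (106.15,124.22) → (118.24,129.23) → (123.25,141.32). Closed: final G1 returns to the first vertex.

**Shape 2** — `<circle>` circle, stroke `#0000ff` → score (S592, F2341). Machine vertices: (186.23,198.70) → (182.91,206.72) → (174.89,210.04) → (166.87,206.72) → (163.55,198.70) → (166.87,190.68) → (174.89,187.36) → (182.91,190.68) → (186.23,198.70). Closed: final G1 returns to the first vertex.

**Shape 3** — `<rect>` rectangle, stroke `#0000ff` → score (S592, F2341). Machine vertices: (99.97,132.02) → (164.01,132.02) → (164.01,44.60) → (99.97,44.60) → (99.97,132.02). Closed: final G1 returns to the first vertex.

**Shape 4** — `<rect>` rectangle, stroke `#000000` → engrave (S354, F1900). Machine vertices: (84.65,199.59) → (139.95,199.59) → (139.95,167.03) → (84.65,167.03) → (84.65,199.59). Closed: final G1 returns to the first vertex.

; Generated by LaserGRBL
G21
G90
G00 X123.25 Y141.32
M3 S354
G01 X118.24 Y153.41 F1900
G01 X106.15 Y158.42
G01 X94.06 Y153.41
G01 X89.05 Y141.32
G01 X94.06 Y129.23
G01 X106.15 Y124.22
G01 X118.24 Y129.23
G01 X123.25 Y141.32
M5
G00 X186.23 Y198.70
M3 S592
G01 X182.91 Y206.72 F2341
G01 X174.89 Y210.04
G01 X166.87 Y206.72
G01 X163.55 Y198.70
G01 X166.87 Y190.68
G01 X174.89 Y187.36
G01 X182.91 Y190.68
G01 X186.23 Y198.70
M5
G00 X99.97 Y132.02
M3 S592
G01 X164.01 Y132.02 F2341
G01 X164.01 Y44.60
G01 X99.97 Y44.60
G01 X99.97 Y132.02
M5
G00 X84.65 Y199.59
M3 S354
G01 X139.95 Y199.59 F1900
G01 X139.95 Y167.03
G01 X84.65 Y167.03
G01 X84.65 Y199.59
M5
G00 X0.00 Y0.00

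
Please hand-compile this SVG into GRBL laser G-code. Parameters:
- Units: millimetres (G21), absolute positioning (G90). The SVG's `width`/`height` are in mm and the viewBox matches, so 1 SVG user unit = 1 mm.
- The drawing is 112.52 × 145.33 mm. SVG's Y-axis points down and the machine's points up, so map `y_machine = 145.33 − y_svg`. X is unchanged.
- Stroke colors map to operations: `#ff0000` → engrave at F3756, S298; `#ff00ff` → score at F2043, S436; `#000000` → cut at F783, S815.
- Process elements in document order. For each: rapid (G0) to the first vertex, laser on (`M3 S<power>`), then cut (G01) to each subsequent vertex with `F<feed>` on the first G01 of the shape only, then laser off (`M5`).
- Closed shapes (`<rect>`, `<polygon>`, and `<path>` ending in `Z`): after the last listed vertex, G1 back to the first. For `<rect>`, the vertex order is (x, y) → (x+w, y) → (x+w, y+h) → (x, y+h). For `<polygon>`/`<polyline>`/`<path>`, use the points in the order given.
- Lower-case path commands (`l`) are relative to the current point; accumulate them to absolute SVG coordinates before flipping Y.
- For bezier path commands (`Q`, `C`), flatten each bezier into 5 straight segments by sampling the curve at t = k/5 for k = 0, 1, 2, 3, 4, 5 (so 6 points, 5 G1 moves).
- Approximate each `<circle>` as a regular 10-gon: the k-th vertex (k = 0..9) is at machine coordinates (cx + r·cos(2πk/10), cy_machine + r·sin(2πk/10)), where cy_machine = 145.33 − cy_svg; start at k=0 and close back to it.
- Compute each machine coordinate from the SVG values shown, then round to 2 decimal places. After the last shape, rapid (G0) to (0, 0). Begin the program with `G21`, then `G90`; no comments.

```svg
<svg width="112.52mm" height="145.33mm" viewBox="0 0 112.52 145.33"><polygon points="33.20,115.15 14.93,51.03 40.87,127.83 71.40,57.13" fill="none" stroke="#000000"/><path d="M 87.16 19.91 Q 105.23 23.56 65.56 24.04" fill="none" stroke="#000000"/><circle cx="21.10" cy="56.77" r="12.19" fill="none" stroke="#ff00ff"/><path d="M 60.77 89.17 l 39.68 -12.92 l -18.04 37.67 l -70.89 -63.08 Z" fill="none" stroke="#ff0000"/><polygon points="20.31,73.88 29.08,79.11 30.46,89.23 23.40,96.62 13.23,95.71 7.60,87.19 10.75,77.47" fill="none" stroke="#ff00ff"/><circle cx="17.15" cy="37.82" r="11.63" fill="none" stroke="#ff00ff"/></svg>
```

G21
G90
G0 X33.20 Y30.18
M3 S815
G01 X14.93 Y94.30 F783
G01 X40.87 Y17.50
G01 X71.40 Y88.20
G01 X33.20 Y30.18
M5
G0 X87.16 Y125.42
M3 S815
G01 X92.08 Y124.09 F783
G01 X92.38 Y123.01
G01 X88.06 Y122.18
G01 X79.12 Y121.61
G01 X65.56 Y121.29
M5
G0 X33.29 Y88.56
M3 S436
G01 X30.96 Y95.73 F2043
G01 X24.87 Y100.15
G01 X17.33 Y100.15
G01 X11.24 Y95.73
G01 X8.91 Y88.56
G01 X11.24 Y81.39
G01 X17.33 Y76.97
G01 X24.87 Y76.97
G01 X30.96 Y81.39
G01 X33.29 Y88.56
M5
G0 X60.77 Y56.16
M3 S298
G01 X100.45 Y69.08 F3756
G01 X82.41 Y31.41
G01 X11.52 Y94.49
G01 X60.77 Y56.16
M5
G0 X20.31 Y71.45
M3 S436
G01 X29.08 Y66.22 F2043
G01 X30.46 Y56.10
G01 X23.40 Y48.71
G01 X13.23 Y49.62
G01 X7.60 Y58.14
G01 X10.75 Y67.86
G01 X20.31 Y71.45
M5
G0 X28.78 Y107.51
M3 S436
G01 X26.56 Y114.35 F2043
G01 X20.74 Y118.57
G01 X13.56 Y118.57
G01 X7.74 Y114.35
G01 X5.52 Y107.51
G01 X7.74 Y100.67
G01 X13.56 Y96.45
G01 X20.74 Y96.45
G01 X26.56 Y100.67
G01 X28.78 Y107.51
M5
G0 X0.00 Y0.00

Since the viewBox matches the mm dimensions, user units are millimetres directly. The only transform is the Y-flip y_m = 145.33 − y_svg.

Shape 1 is a closed polygon drawn with `<polygon>`. Its stroke #000000 means cut at S815, F783. After flipping Y the toolpath is (33.20,30.18) → (14.93,94.30) → (40.87,17.50) → (71.40,88.20) → (33.20,30.18), returning to the start.

Shape 2 is a quadratic bezier drawn with `<path>`. Its stroke #000000 means cut at S815, F783. After flipping Y the toolpath is (87.16,125.42) → (92.08,124.09) → (92.38,123.01) → (88.06,122.18) → (79.12,121.61) → (65.56,121.29).

Shape 3 is a circle drawn with `<circle>`. Its stroke #ff00ff means score at S436, F2043. After flipping Y the toolpath is (33.29,88.56) → (30.96,95.73) → (24.87,100.15) → (17.33,100.15) → (11.24,95.73) → (8.91,88.56) → (11.24,81.39) → (17.33,76.97) → (24.87,76.97) → (30.96,81.39) → (33.29,88.56), returning to the start.

Shape 4 is a closed polygon drawn with `<path>`. Its stroke #ff0000 means engrave at S298, F3756. After flipping Y the toolpath is (60.77,56.16) → (100.45,69.08) → (82.41,31.41) → (11.52,94.49) → (60.77,56.16), returning to the start.

Shape 5 is a regular polygon drawn with `<polygon>`. Its stroke #ff00ff means score at S436, F2043. After flipping Y the toolpath is (20.31,71.45) → (29.08,66.22) → (30.46,56.10) → (23.40,48.71) → (13.23,49.62) → (7.60,58.14) → (10.75,67.86) → (20.31,71.45), returning to the start.

Shape 6 is a circle drawn with `<circle>`. Its stroke #ff00ff means score at S436, F2043. After flipping Y the toolpath is (28.78,107.51) → (26.56,114.35) → (20.74,118.57) → (13.56,118.57) → (7.74,114.35) → (5.52,107.51) → (7.74,100.67) → (13.56,96.45) → (20.74,96.45) → (26.56,100.67) → (28.78,107.51), returning to the start.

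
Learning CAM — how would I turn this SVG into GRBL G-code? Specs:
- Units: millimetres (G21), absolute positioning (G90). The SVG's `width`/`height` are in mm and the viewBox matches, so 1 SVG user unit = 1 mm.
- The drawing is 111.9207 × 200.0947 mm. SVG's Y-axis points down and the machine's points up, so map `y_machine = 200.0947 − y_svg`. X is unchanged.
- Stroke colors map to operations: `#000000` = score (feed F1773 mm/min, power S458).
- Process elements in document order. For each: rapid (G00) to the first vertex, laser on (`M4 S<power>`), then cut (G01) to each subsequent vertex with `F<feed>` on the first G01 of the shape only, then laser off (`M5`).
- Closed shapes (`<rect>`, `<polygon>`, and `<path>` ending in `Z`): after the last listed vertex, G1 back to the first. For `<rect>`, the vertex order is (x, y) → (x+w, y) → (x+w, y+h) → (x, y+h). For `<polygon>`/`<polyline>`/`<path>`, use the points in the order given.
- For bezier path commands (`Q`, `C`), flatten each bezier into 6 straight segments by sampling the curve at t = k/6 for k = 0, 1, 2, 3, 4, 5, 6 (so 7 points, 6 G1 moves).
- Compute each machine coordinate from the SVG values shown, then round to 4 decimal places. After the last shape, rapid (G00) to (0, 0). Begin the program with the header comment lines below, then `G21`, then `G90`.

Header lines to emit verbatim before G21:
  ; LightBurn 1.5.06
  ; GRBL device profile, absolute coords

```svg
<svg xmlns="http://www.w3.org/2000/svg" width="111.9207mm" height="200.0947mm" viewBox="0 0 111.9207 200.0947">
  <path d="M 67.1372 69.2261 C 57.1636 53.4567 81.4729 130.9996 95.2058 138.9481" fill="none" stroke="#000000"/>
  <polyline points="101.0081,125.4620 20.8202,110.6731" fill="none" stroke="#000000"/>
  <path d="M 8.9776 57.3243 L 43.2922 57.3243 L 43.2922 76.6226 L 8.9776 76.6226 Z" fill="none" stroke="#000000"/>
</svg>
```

; LightBurn 1.5.06
; GRBL device profile, absolute coords
G21
G90
G00 X67.1372 Y130.8686
M4 S458
G01 X64.7996 Y131.7315 F1773
G01 X66.9298 Y121.5675
G01 X72.2816 Y104.9018
G01 X79.6089 Y86.2597
G01 X87.6657 Y70.1662
G01 X95.2058 Y61.1466
M5
G00 X101.0081 Y74.6327
M4 S458
G01 X20.8202 Y89.4216 F1773
M5
G00 X8.9776 Y142.7704
M4 S458
G01 X43.2922 Y142.7704 F1773
G01 X43.2922 Y123.4721
G01 X8.9776 Y123.4721
G01 X8.9776 Y142.7704
M5
G00 X0.0000 Y0.0000

viewBox `0 0 111.9207 200.0947` with mm width/height → 1 unit = 1 mm. Flip: y_m = 200.0947 − y_svg.

**Shape 1** — `<path>` cubic bezier, stroke `#000000` → score (S458, F1773). Control points (SVG): P0=(67.1372,69.2261), P1=(57.1636,53.4567), P2=(81.4729,130.9996), P3=(95.2058,138.9481); sampled at t=k/6. Machine vertices: (67.1372,130.8686) → (64.7996,131.7315) → (66.9298,121.5675) → (72.2816,104.9018) → (79.6089,86.2597) → (87.6657,70.1662) → (95.2058,61.1466). Open path.

**Shape 2** — `<polyline>` line segment, stroke `#000000` → score (S458, F1773). Machine vertices: (101.0081,74.6327) → (20.8202,89.4216). Open path.

**Shape 3** — `<path>` rectangle, stroke `#000000` → score (S458, F1773). Machine vertices: (8.9776,142.7704) → (43.2922,142.7704) → (43.2922,123.4721) → (8.9776,123.4721) → (8.9776,142.7704). Closed: final G1 returns to the first vertex.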